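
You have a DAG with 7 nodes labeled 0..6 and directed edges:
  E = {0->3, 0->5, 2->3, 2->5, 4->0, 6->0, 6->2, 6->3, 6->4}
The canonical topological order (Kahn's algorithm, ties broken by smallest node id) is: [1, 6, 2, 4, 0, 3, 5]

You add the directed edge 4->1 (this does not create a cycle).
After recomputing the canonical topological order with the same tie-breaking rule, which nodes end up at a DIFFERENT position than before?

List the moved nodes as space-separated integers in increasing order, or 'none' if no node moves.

Old toposort: [1, 6, 2, 4, 0, 3, 5]
Added edge 4->1
Recompute Kahn (smallest-id tiebreak):
  initial in-degrees: [2, 1, 1, 3, 1, 2, 0]
  ready (indeg=0): [6]
  pop 6: indeg[0]->1; indeg[2]->0; indeg[3]->2; indeg[4]->0 | ready=[2, 4] | order so far=[6]
  pop 2: indeg[3]->1; indeg[5]->1 | ready=[4] | order so far=[6, 2]
  pop 4: indeg[0]->0; indeg[1]->0 | ready=[0, 1] | order so far=[6, 2, 4]
  pop 0: indeg[3]->0; indeg[5]->0 | ready=[1, 3, 5] | order so far=[6, 2, 4, 0]
  pop 1: no out-edges | ready=[3, 5] | order so far=[6, 2, 4, 0, 1]
  pop 3: no out-edges | ready=[5] | order so far=[6, 2, 4, 0, 1, 3]
  pop 5: no out-edges | ready=[] | order so far=[6, 2, 4, 0, 1, 3, 5]
New canonical toposort: [6, 2, 4, 0, 1, 3, 5]
Compare positions:
  Node 0: index 4 -> 3 (moved)
  Node 1: index 0 -> 4 (moved)
  Node 2: index 2 -> 1 (moved)
  Node 3: index 5 -> 5 (same)
  Node 4: index 3 -> 2 (moved)
  Node 5: index 6 -> 6 (same)
  Node 6: index 1 -> 0 (moved)
Nodes that changed position: 0 1 2 4 6

Answer: 0 1 2 4 6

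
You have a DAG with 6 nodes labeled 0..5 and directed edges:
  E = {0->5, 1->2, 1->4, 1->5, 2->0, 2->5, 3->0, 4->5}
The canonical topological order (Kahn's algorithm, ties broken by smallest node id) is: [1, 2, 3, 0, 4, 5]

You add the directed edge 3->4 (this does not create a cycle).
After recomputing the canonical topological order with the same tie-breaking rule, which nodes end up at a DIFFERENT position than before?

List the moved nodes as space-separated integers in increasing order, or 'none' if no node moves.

Answer: none

Derivation:
Old toposort: [1, 2, 3, 0, 4, 5]
Added edge 3->4
Recompute Kahn (smallest-id tiebreak):
  initial in-degrees: [2, 0, 1, 0, 2, 4]
  ready (indeg=0): [1, 3]
  pop 1: indeg[2]->0; indeg[4]->1; indeg[5]->3 | ready=[2, 3] | order so far=[1]
  pop 2: indeg[0]->1; indeg[5]->2 | ready=[3] | order so far=[1, 2]
  pop 3: indeg[0]->0; indeg[4]->0 | ready=[0, 4] | order so far=[1, 2, 3]
  pop 0: indeg[5]->1 | ready=[4] | order so far=[1, 2, 3, 0]
  pop 4: indeg[5]->0 | ready=[5] | order so far=[1, 2, 3, 0, 4]
  pop 5: no out-edges | ready=[] | order so far=[1, 2, 3, 0, 4, 5]
New canonical toposort: [1, 2, 3, 0, 4, 5]
Compare positions:
  Node 0: index 3 -> 3 (same)
  Node 1: index 0 -> 0 (same)
  Node 2: index 1 -> 1 (same)
  Node 3: index 2 -> 2 (same)
  Node 4: index 4 -> 4 (same)
  Node 5: index 5 -> 5 (same)
Nodes that changed position: none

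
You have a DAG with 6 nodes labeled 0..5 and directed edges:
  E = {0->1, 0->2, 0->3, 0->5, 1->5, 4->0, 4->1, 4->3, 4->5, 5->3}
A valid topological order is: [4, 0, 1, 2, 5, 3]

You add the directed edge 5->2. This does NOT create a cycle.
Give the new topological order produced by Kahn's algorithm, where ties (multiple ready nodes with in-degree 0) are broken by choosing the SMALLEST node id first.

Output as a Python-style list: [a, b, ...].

Answer: [4, 0, 1, 5, 2, 3]

Derivation:
Old toposort: [4, 0, 1, 2, 5, 3]
Added edge: 5->2
Position of 5 (4) > position of 2 (3). Must reorder: 5 must now come before 2.
Run Kahn's algorithm (break ties by smallest node id):
  initial in-degrees: [1, 2, 2, 3, 0, 3]
  ready (indeg=0): [4]
  pop 4: indeg[0]->0; indeg[1]->1; indeg[3]->2; indeg[5]->2 | ready=[0] | order so far=[4]
  pop 0: indeg[1]->0; indeg[2]->1; indeg[3]->1; indeg[5]->1 | ready=[1] | order so far=[4, 0]
  pop 1: indeg[5]->0 | ready=[5] | order so far=[4, 0, 1]
  pop 5: indeg[2]->0; indeg[3]->0 | ready=[2, 3] | order so far=[4, 0, 1, 5]
  pop 2: no out-edges | ready=[3] | order so far=[4, 0, 1, 5, 2]
  pop 3: no out-edges | ready=[] | order so far=[4, 0, 1, 5, 2, 3]
  Result: [4, 0, 1, 5, 2, 3]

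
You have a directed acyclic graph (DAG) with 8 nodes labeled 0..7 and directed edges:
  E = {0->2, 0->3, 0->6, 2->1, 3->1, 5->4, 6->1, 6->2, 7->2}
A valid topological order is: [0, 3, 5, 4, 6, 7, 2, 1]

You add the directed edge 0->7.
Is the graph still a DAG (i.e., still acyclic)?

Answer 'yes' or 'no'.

Answer: yes

Derivation:
Given toposort: [0, 3, 5, 4, 6, 7, 2, 1]
Position of 0: index 0; position of 7: index 5
New edge 0->7: forward
Forward edge: respects the existing order. Still a DAG, same toposort still valid.
Still a DAG? yes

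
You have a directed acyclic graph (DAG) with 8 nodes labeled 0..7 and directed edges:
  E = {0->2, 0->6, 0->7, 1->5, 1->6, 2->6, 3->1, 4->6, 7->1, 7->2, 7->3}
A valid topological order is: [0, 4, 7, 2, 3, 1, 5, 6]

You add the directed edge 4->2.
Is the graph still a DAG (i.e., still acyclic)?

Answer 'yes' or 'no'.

Given toposort: [0, 4, 7, 2, 3, 1, 5, 6]
Position of 4: index 1; position of 2: index 3
New edge 4->2: forward
Forward edge: respects the existing order. Still a DAG, same toposort still valid.
Still a DAG? yes

Answer: yes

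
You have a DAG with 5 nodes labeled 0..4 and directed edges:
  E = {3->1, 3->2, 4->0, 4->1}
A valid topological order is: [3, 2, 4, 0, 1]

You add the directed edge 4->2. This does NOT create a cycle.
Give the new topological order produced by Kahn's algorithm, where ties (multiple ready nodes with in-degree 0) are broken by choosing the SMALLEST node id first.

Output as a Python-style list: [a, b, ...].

Answer: [3, 4, 0, 1, 2]

Derivation:
Old toposort: [3, 2, 4, 0, 1]
Added edge: 4->2
Position of 4 (2) > position of 2 (1). Must reorder: 4 must now come before 2.
Run Kahn's algorithm (break ties by smallest node id):
  initial in-degrees: [1, 2, 2, 0, 0]
  ready (indeg=0): [3, 4]
  pop 3: indeg[1]->1; indeg[2]->1 | ready=[4] | order so far=[3]
  pop 4: indeg[0]->0; indeg[1]->0; indeg[2]->0 | ready=[0, 1, 2] | order so far=[3, 4]
  pop 0: no out-edges | ready=[1, 2] | order so far=[3, 4, 0]
  pop 1: no out-edges | ready=[2] | order so far=[3, 4, 0, 1]
  pop 2: no out-edges | ready=[] | order so far=[3, 4, 0, 1, 2]
  Result: [3, 4, 0, 1, 2]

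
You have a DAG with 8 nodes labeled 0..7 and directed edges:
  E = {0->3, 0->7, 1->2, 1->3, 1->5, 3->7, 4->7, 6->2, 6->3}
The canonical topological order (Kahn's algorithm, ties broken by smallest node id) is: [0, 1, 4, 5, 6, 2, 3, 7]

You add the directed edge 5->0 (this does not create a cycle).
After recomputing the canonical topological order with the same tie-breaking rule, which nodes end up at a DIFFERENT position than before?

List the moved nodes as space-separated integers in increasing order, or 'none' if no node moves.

Old toposort: [0, 1, 4, 5, 6, 2, 3, 7]
Added edge 5->0
Recompute Kahn (smallest-id tiebreak):
  initial in-degrees: [1, 0, 2, 3, 0, 1, 0, 3]
  ready (indeg=0): [1, 4, 6]
  pop 1: indeg[2]->1; indeg[3]->2; indeg[5]->0 | ready=[4, 5, 6] | order so far=[1]
  pop 4: indeg[7]->2 | ready=[5, 6] | order so far=[1, 4]
  pop 5: indeg[0]->0 | ready=[0, 6] | order so far=[1, 4, 5]
  pop 0: indeg[3]->1; indeg[7]->1 | ready=[6] | order so far=[1, 4, 5, 0]
  pop 6: indeg[2]->0; indeg[3]->0 | ready=[2, 3] | order so far=[1, 4, 5, 0, 6]
  pop 2: no out-edges | ready=[3] | order so far=[1, 4, 5, 0, 6, 2]
  pop 3: indeg[7]->0 | ready=[7] | order so far=[1, 4, 5, 0, 6, 2, 3]
  pop 7: no out-edges | ready=[] | order so far=[1, 4, 5, 0, 6, 2, 3, 7]
New canonical toposort: [1, 4, 5, 0, 6, 2, 3, 7]
Compare positions:
  Node 0: index 0 -> 3 (moved)
  Node 1: index 1 -> 0 (moved)
  Node 2: index 5 -> 5 (same)
  Node 3: index 6 -> 6 (same)
  Node 4: index 2 -> 1 (moved)
  Node 5: index 3 -> 2 (moved)
  Node 6: index 4 -> 4 (same)
  Node 7: index 7 -> 7 (same)
Nodes that changed position: 0 1 4 5

Answer: 0 1 4 5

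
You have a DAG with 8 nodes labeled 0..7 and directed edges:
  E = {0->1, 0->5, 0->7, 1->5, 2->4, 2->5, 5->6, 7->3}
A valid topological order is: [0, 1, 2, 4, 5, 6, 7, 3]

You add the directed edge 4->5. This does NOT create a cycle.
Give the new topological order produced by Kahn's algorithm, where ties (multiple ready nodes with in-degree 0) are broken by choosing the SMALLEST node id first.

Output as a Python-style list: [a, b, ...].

Old toposort: [0, 1, 2, 4, 5, 6, 7, 3]
Added edge: 4->5
Position of 4 (3) < position of 5 (4). Old order still valid.
Run Kahn's algorithm (break ties by smallest node id):
  initial in-degrees: [0, 1, 0, 1, 1, 4, 1, 1]
  ready (indeg=0): [0, 2]
  pop 0: indeg[1]->0; indeg[5]->3; indeg[7]->0 | ready=[1, 2, 7] | order so far=[0]
  pop 1: indeg[5]->2 | ready=[2, 7] | order so far=[0, 1]
  pop 2: indeg[4]->0; indeg[5]->1 | ready=[4, 7] | order so far=[0, 1, 2]
  pop 4: indeg[5]->0 | ready=[5, 7] | order so far=[0, 1, 2, 4]
  pop 5: indeg[6]->0 | ready=[6, 7] | order so far=[0, 1, 2, 4, 5]
  pop 6: no out-edges | ready=[7] | order so far=[0, 1, 2, 4, 5, 6]
  pop 7: indeg[3]->0 | ready=[3] | order so far=[0, 1, 2, 4, 5, 6, 7]
  pop 3: no out-edges | ready=[] | order so far=[0, 1, 2, 4, 5, 6, 7, 3]
  Result: [0, 1, 2, 4, 5, 6, 7, 3]

Answer: [0, 1, 2, 4, 5, 6, 7, 3]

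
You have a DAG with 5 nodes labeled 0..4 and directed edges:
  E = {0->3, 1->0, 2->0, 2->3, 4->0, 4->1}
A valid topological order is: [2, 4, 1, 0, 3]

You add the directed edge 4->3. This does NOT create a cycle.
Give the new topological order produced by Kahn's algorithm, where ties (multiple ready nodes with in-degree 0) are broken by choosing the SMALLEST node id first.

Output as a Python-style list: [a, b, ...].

Old toposort: [2, 4, 1, 0, 3]
Added edge: 4->3
Position of 4 (1) < position of 3 (4). Old order still valid.
Run Kahn's algorithm (break ties by smallest node id):
  initial in-degrees: [3, 1, 0, 3, 0]
  ready (indeg=0): [2, 4]
  pop 2: indeg[0]->2; indeg[3]->2 | ready=[4] | order so far=[2]
  pop 4: indeg[0]->1; indeg[1]->0; indeg[3]->1 | ready=[1] | order so far=[2, 4]
  pop 1: indeg[0]->0 | ready=[0] | order so far=[2, 4, 1]
  pop 0: indeg[3]->0 | ready=[3] | order so far=[2, 4, 1, 0]
  pop 3: no out-edges | ready=[] | order so far=[2, 4, 1, 0, 3]
  Result: [2, 4, 1, 0, 3]

Answer: [2, 4, 1, 0, 3]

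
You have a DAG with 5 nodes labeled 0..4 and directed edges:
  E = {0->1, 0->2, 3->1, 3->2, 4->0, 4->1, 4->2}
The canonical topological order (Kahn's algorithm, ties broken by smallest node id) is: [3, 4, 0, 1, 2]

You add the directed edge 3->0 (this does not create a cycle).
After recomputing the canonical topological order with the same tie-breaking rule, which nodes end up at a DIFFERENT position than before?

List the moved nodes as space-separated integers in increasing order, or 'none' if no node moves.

Old toposort: [3, 4, 0, 1, 2]
Added edge 3->0
Recompute Kahn (smallest-id tiebreak):
  initial in-degrees: [2, 3, 3, 0, 0]
  ready (indeg=0): [3, 4]
  pop 3: indeg[0]->1; indeg[1]->2; indeg[2]->2 | ready=[4] | order so far=[3]
  pop 4: indeg[0]->0; indeg[1]->1; indeg[2]->1 | ready=[0] | order so far=[3, 4]
  pop 0: indeg[1]->0; indeg[2]->0 | ready=[1, 2] | order so far=[3, 4, 0]
  pop 1: no out-edges | ready=[2] | order so far=[3, 4, 0, 1]
  pop 2: no out-edges | ready=[] | order so far=[3, 4, 0, 1, 2]
New canonical toposort: [3, 4, 0, 1, 2]
Compare positions:
  Node 0: index 2 -> 2 (same)
  Node 1: index 3 -> 3 (same)
  Node 2: index 4 -> 4 (same)
  Node 3: index 0 -> 0 (same)
  Node 4: index 1 -> 1 (same)
Nodes that changed position: none

Answer: none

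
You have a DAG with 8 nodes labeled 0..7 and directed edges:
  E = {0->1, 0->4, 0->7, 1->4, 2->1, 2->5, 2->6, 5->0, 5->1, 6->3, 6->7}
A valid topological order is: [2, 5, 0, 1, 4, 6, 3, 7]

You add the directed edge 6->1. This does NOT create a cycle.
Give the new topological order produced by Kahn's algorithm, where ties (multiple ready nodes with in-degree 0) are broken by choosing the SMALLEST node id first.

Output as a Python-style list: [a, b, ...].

Old toposort: [2, 5, 0, 1, 4, 6, 3, 7]
Added edge: 6->1
Position of 6 (5) > position of 1 (3). Must reorder: 6 must now come before 1.
Run Kahn's algorithm (break ties by smallest node id):
  initial in-degrees: [1, 4, 0, 1, 2, 1, 1, 2]
  ready (indeg=0): [2]
  pop 2: indeg[1]->3; indeg[5]->0; indeg[6]->0 | ready=[5, 6] | order so far=[2]
  pop 5: indeg[0]->0; indeg[1]->2 | ready=[0, 6] | order so far=[2, 5]
  pop 0: indeg[1]->1; indeg[4]->1; indeg[7]->1 | ready=[6] | order so far=[2, 5, 0]
  pop 6: indeg[1]->0; indeg[3]->0; indeg[7]->0 | ready=[1, 3, 7] | order so far=[2, 5, 0, 6]
  pop 1: indeg[4]->0 | ready=[3, 4, 7] | order so far=[2, 5, 0, 6, 1]
  pop 3: no out-edges | ready=[4, 7] | order so far=[2, 5, 0, 6, 1, 3]
  pop 4: no out-edges | ready=[7] | order so far=[2, 5, 0, 6, 1, 3, 4]
  pop 7: no out-edges | ready=[] | order so far=[2, 5, 0, 6, 1, 3, 4, 7]
  Result: [2, 5, 0, 6, 1, 3, 4, 7]

Answer: [2, 5, 0, 6, 1, 3, 4, 7]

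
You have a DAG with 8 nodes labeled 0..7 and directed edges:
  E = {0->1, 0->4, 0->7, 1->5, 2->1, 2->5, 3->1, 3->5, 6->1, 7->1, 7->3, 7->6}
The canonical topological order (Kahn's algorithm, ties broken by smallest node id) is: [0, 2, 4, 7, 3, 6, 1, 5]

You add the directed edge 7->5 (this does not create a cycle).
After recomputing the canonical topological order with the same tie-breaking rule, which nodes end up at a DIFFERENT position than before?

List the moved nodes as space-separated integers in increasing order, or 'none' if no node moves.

Old toposort: [0, 2, 4, 7, 3, 6, 1, 5]
Added edge 7->5
Recompute Kahn (smallest-id tiebreak):
  initial in-degrees: [0, 5, 0, 1, 1, 4, 1, 1]
  ready (indeg=0): [0, 2]
  pop 0: indeg[1]->4; indeg[4]->0; indeg[7]->0 | ready=[2, 4, 7] | order so far=[0]
  pop 2: indeg[1]->3; indeg[5]->3 | ready=[4, 7] | order so far=[0, 2]
  pop 4: no out-edges | ready=[7] | order so far=[0, 2, 4]
  pop 7: indeg[1]->2; indeg[3]->0; indeg[5]->2; indeg[6]->0 | ready=[3, 6] | order so far=[0, 2, 4, 7]
  pop 3: indeg[1]->1; indeg[5]->1 | ready=[6] | order so far=[0, 2, 4, 7, 3]
  pop 6: indeg[1]->0 | ready=[1] | order so far=[0, 2, 4, 7, 3, 6]
  pop 1: indeg[5]->0 | ready=[5] | order so far=[0, 2, 4, 7, 3, 6, 1]
  pop 5: no out-edges | ready=[] | order so far=[0, 2, 4, 7, 3, 6, 1, 5]
New canonical toposort: [0, 2, 4, 7, 3, 6, 1, 5]
Compare positions:
  Node 0: index 0 -> 0 (same)
  Node 1: index 6 -> 6 (same)
  Node 2: index 1 -> 1 (same)
  Node 3: index 4 -> 4 (same)
  Node 4: index 2 -> 2 (same)
  Node 5: index 7 -> 7 (same)
  Node 6: index 5 -> 5 (same)
  Node 7: index 3 -> 3 (same)
Nodes that changed position: none

Answer: none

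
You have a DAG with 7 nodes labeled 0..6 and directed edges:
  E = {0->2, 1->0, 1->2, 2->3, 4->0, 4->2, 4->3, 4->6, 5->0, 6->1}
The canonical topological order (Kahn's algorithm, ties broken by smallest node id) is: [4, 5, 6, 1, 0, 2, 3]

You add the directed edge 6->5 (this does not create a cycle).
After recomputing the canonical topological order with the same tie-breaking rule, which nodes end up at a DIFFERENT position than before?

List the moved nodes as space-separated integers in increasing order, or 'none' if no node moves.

Old toposort: [4, 5, 6, 1, 0, 2, 3]
Added edge 6->5
Recompute Kahn (smallest-id tiebreak):
  initial in-degrees: [3, 1, 3, 2, 0, 1, 1]
  ready (indeg=0): [4]
  pop 4: indeg[0]->2; indeg[2]->2; indeg[3]->1; indeg[6]->0 | ready=[6] | order so far=[4]
  pop 6: indeg[1]->0; indeg[5]->0 | ready=[1, 5] | order so far=[4, 6]
  pop 1: indeg[0]->1; indeg[2]->1 | ready=[5] | order so far=[4, 6, 1]
  pop 5: indeg[0]->0 | ready=[0] | order so far=[4, 6, 1, 5]
  pop 0: indeg[2]->0 | ready=[2] | order so far=[4, 6, 1, 5, 0]
  pop 2: indeg[3]->0 | ready=[3] | order so far=[4, 6, 1, 5, 0, 2]
  pop 3: no out-edges | ready=[] | order so far=[4, 6, 1, 5, 0, 2, 3]
New canonical toposort: [4, 6, 1, 5, 0, 2, 3]
Compare positions:
  Node 0: index 4 -> 4 (same)
  Node 1: index 3 -> 2 (moved)
  Node 2: index 5 -> 5 (same)
  Node 3: index 6 -> 6 (same)
  Node 4: index 0 -> 0 (same)
  Node 5: index 1 -> 3 (moved)
  Node 6: index 2 -> 1 (moved)
Nodes that changed position: 1 5 6

Answer: 1 5 6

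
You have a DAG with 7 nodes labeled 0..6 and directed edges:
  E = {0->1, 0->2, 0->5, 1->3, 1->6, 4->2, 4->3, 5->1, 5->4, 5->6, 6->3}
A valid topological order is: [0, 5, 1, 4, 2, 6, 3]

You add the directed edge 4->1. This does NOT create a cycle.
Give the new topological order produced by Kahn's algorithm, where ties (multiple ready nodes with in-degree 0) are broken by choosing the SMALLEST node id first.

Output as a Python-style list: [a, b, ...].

Old toposort: [0, 5, 1, 4, 2, 6, 3]
Added edge: 4->1
Position of 4 (3) > position of 1 (2). Must reorder: 4 must now come before 1.
Run Kahn's algorithm (break ties by smallest node id):
  initial in-degrees: [0, 3, 2, 3, 1, 1, 2]
  ready (indeg=0): [0]
  pop 0: indeg[1]->2; indeg[2]->1; indeg[5]->0 | ready=[5] | order so far=[0]
  pop 5: indeg[1]->1; indeg[4]->0; indeg[6]->1 | ready=[4] | order so far=[0, 5]
  pop 4: indeg[1]->0; indeg[2]->0; indeg[3]->2 | ready=[1, 2] | order so far=[0, 5, 4]
  pop 1: indeg[3]->1; indeg[6]->0 | ready=[2, 6] | order so far=[0, 5, 4, 1]
  pop 2: no out-edges | ready=[6] | order so far=[0, 5, 4, 1, 2]
  pop 6: indeg[3]->0 | ready=[3] | order so far=[0, 5, 4, 1, 2, 6]
  pop 3: no out-edges | ready=[] | order so far=[0, 5, 4, 1, 2, 6, 3]
  Result: [0, 5, 4, 1, 2, 6, 3]

Answer: [0, 5, 4, 1, 2, 6, 3]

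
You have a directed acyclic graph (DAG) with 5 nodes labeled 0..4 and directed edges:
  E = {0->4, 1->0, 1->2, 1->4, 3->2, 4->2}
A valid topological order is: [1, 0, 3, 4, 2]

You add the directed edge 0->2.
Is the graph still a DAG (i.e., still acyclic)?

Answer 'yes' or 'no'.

Answer: yes

Derivation:
Given toposort: [1, 0, 3, 4, 2]
Position of 0: index 1; position of 2: index 4
New edge 0->2: forward
Forward edge: respects the existing order. Still a DAG, same toposort still valid.
Still a DAG? yes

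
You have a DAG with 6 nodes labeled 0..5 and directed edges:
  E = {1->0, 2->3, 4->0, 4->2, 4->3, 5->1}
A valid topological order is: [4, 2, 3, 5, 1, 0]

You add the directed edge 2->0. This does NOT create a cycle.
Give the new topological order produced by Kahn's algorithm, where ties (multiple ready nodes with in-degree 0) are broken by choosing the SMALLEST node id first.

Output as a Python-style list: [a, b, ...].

Old toposort: [4, 2, 3, 5, 1, 0]
Added edge: 2->0
Position of 2 (1) < position of 0 (5). Old order still valid.
Run Kahn's algorithm (break ties by smallest node id):
  initial in-degrees: [3, 1, 1, 2, 0, 0]
  ready (indeg=0): [4, 5]
  pop 4: indeg[0]->2; indeg[2]->0; indeg[3]->1 | ready=[2, 5] | order so far=[4]
  pop 2: indeg[0]->1; indeg[3]->0 | ready=[3, 5] | order so far=[4, 2]
  pop 3: no out-edges | ready=[5] | order so far=[4, 2, 3]
  pop 5: indeg[1]->0 | ready=[1] | order so far=[4, 2, 3, 5]
  pop 1: indeg[0]->0 | ready=[0] | order so far=[4, 2, 3, 5, 1]
  pop 0: no out-edges | ready=[] | order so far=[4, 2, 3, 5, 1, 0]
  Result: [4, 2, 3, 5, 1, 0]

Answer: [4, 2, 3, 5, 1, 0]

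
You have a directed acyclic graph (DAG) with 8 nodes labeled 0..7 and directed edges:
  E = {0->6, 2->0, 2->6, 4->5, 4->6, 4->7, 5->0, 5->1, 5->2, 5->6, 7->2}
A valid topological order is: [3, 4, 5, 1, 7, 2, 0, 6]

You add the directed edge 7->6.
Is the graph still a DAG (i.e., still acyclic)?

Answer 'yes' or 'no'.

Answer: yes

Derivation:
Given toposort: [3, 4, 5, 1, 7, 2, 0, 6]
Position of 7: index 4; position of 6: index 7
New edge 7->6: forward
Forward edge: respects the existing order. Still a DAG, same toposort still valid.
Still a DAG? yes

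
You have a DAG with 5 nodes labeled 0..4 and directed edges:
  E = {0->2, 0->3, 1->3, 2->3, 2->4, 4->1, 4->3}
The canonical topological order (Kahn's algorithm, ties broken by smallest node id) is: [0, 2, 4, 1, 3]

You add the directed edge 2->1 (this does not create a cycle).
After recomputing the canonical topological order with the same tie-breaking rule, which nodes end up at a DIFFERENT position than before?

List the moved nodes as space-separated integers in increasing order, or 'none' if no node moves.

Old toposort: [0, 2, 4, 1, 3]
Added edge 2->1
Recompute Kahn (smallest-id tiebreak):
  initial in-degrees: [0, 2, 1, 4, 1]
  ready (indeg=0): [0]
  pop 0: indeg[2]->0; indeg[3]->3 | ready=[2] | order so far=[0]
  pop 2: indeg[1]->1; indeg[3]->2; indeg[4]->0 | ready=[4] | order so far=[0, 2]
  pop 4: indeg[1]->0; indeg[3]->1 | ready=[1] | order so far=[0, 2, 4]
  pop 1: indeg[3]->0 | ready=[3] | order so far=[0, 2, 4, 1]
  pop 3: no out-edges | ready=[] | order so far=[0, 2, 4, 1, 3]
New canonical toposort: [0, 2, 4, 1, 3]
Compare positions:
  Node 0: index 0 -> 0 (same)
  Node 1: index 3 -> 3 (same)
  Node 2: index 1 -> 1 (same)
  Node 3: index 4 -> 4 (same)
  Node 4: index 2 -> 2 (same)
Nodes that changed position: none

Answer: none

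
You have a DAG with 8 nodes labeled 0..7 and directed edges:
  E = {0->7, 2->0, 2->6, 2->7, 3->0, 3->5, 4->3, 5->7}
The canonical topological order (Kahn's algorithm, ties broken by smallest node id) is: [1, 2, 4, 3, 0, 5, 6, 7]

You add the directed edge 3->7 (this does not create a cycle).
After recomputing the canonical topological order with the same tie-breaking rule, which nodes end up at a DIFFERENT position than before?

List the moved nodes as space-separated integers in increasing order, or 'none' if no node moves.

Old toposort: [1, 2, 4, 3, 0, 5, 6, 7]
Added edge 3->7
Recompute Kahn (smallest-id tiebreak):
  initial in-degrees: [2, 0, 0, 1, 0, 1, 1, 4]
  ready (indeg=0): [1, 2, 4]
  pop 1: no out-edges | ready=[2, 4] | order so far=[1]
  pop 2: indeg[0]->1; indeg[6]->0; indeg[7]->3 | ready=[4, 6] | order so far=[1, 2]
  pop 4: indeg[3]->0 | ready=[3, 6] | order so far=[1, 2, 4]
  pop 3: indeg[0]->0; indeg[5]->0; indeg[7]->2 | ready=[0, 5, 6] | order so far=[1, 2, 4, 3]
  pop 0: indeg[7]->1 | ready=[5, 6] | order so far=[1, 2, 4, 3, 0]
  pop 5: indeg[7]->0 | ready=[6, 7] | order so far=[1, 2, 4, 3, 0, 5]
  pop 6: no out-edges | ready=[7] | order so far=[1, 2, 4, 3, 0, 5, 6]
  pop 7: no out-edges | ready=[] | order so far=[1, 2, 4, 3, 0, 5, 6, 7]
New canonical toposort: [1, 2, 4, 3, 0, 5, 6, 7]
Compare positions:
  Node 0: index 4 -> 4 (same)
  Node 1: index 0 -> 0 (same)
  Node 2: index 1 -> 1 (same)
  Node 3: index 3 -> 3 (same)
  Node 4: index 2 -> 2 (same)
  Node 5: index 5 -> 5 (same)
  Node 6: index 6 -> 6 (same)
  Node 7: index 7 -> 7 (same)
Nodes that changed position: none

Answer: none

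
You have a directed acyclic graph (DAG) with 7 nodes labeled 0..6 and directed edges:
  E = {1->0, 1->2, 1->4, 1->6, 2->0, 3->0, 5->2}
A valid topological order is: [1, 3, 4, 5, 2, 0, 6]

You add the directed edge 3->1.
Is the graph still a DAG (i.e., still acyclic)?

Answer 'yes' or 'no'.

Given toposort: [1, 3, 4, 5, 2, 0, 6]
Position of 3: index 1; position of 1: index 0
New edge 3->1: backward (u after v in old order)
Backward edge: old toposort is now invalid. Check if this creates a cycle.
Does 1 already reach 3? Reachable from 1: [0, 1, 2, 4, 6]. NO -> still a DAG (reorder needed).
Still a DAG? yes

Answer: yes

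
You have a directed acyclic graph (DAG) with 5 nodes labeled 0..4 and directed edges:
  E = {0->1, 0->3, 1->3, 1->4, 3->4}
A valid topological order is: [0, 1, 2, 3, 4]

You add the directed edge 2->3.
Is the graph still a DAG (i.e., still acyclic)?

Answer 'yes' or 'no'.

Answer: yes

Derivation:
Given toposort: [0, 1, 2, 3, 4]
Position of 2: index 2; position of 3: index 3
New edge 2->3: forward
Forward edge: respects the existing order. Still a DAG, same toposort still valid.
Still a DAG? yes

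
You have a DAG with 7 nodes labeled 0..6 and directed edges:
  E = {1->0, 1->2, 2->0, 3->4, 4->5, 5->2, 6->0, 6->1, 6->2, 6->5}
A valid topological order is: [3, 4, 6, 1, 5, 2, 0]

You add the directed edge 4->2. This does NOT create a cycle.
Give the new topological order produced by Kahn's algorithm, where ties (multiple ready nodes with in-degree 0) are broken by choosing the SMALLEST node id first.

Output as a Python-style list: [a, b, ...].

Old toposort: [3, 4, 6, 1, 5, 2, 0]
Added edge: 4->2
Position of 4 (1) < position of 2 (5). Old order still valid.
Run Kahn's algorithm (break ties by smallest node id):
  initial in-degrees: [3, 1, 4, 0, 1, 2, 0]
  ready (indeg=0): [3, 6]
  pop 3: indeg[4]->0 | ready=[4, 6] | order so far=[3]
  pop 4: indeg[2]->3; indeg[5]->1 | ready=[6] | order so far=[3, 4]
  pop 6: indeg[0]->2; indeg[1]->0; indeg[2]->2; indeg[5]->0 | ready=[1, 5] | order so far=[3, 4, 6]
  pop 1: indeg[0]->1; indeg[2]->1 | ready=[5] | order so far=[3, 4, 6, 1]
  pop 5: indeg[2]->0 | ready=[2] | order so far=[3, 4, 6, 1, 5]
  pop 2: indeg[0]->0 | ready=[0] | order so far=[3, 4, 6, 1, 5, 2]
  pop 0: no out-edges | ready=[] | order so far=[3, 4, 6, 1, 5, 2, 0]
  Result: [3, 4, 6, 1, 5, 2, 0]

Answer: [3, 4, 6, 1, 5, 2, 0]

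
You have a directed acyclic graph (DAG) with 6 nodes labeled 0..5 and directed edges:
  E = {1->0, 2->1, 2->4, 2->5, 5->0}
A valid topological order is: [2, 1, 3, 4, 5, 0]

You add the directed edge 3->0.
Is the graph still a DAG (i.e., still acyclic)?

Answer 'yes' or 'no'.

Answer: yes

Derivation:
Given toposort: [2, 1, 3, 4, 5, 0]
Position of 3: index 2; position of 0: index 5
New edge 3->0: forward
Forward edge: respects the existing order. Still a DAG, same toposort still valid.
Still a DAG? yes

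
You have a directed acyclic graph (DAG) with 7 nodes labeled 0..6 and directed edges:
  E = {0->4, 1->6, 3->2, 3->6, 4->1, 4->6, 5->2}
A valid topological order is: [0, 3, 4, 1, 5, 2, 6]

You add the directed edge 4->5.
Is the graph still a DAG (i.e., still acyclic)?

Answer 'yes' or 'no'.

Answer: yes

Derivation:
Given toposort: [0, 3, 4, 1, 5, 2, 6]
Position of 4: index 2; position of 5: index 4
New edge 4->5: forward
Forward edge: respects the existing order. Still a DAG, same toposort still valid.
Still a DAG? yes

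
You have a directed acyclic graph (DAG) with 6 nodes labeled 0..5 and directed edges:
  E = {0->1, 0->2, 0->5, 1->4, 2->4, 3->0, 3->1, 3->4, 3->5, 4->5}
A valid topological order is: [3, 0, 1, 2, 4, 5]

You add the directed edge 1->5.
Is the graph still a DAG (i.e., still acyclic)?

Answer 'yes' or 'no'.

Answer: yes

Derivation:
Given toposort: [3, 0, 1, 2, 4, 5]
Position of 1: index 2; position of 5: index 5
New edge 1->5: forward
Forward edge: respects the existing order. Still a DAG, same toposort still valid.
Still a DAG? yes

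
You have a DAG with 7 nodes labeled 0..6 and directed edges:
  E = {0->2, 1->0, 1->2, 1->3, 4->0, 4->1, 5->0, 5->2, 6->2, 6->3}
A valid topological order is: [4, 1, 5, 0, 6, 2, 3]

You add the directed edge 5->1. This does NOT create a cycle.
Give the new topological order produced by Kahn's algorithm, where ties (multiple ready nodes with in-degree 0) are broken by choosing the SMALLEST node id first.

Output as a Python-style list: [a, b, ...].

Old toposort: [4, 1, 5, 0, 6, 2, 3]
Added edge: 5->1
Position of 5 (2) > position of 1 (1). Must reorder: 5 must now come before 1.
Run Kahn's algorithm (break ties by smallest node id):
  initial in-degrees: [3, 2, 4, 2, 0, 0, 0]
  ready (indeg=0): [4, 5, 6]
  pop 4: indeg[0]->2; indeg[1]->1 | ready=[5, 6] | order so far=[4]
  pop 5: indeg[0]->1; indeg[1]->0; indeg[2]->3 | ready=[1, 6] | order so far=[4, 5]
  pop 1: indeg[0]->0; indeg[2]->2; indeg[3]->1 | ready=[0, 6] | order so far=[4, 5, 1]
  pop 0: indeg[2]->1 | ready=[6] | order so far=[4, 5, 1, 0]
  pop 6: indeg[2]->0; indeg[3]->0 | ready=[2, 3] | order so far=[4, 5, 1, 0, 6]
  pop 2: no out-edges | ready=[3] | order so far=[4, 5, 1, 0, 6, 2]
  pop 3: no out-edges | ready=[] | order so far=[4, 5, 1, 0, 6, 2, 3]
  Result: [4, 5, 1, 0, 6, 2, 3]

Answer: [4, 5, 1, 0, 6, 2, 3]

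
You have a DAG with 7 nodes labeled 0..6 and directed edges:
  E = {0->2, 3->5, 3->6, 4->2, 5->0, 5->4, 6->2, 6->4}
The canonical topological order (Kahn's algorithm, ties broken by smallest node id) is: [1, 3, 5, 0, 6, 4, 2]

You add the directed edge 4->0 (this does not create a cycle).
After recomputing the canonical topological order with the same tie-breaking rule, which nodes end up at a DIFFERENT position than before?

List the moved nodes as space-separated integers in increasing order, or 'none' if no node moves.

Answer: 0 4 6

Derivation:
Old toposort: [1, 3, 5, 0, 6, 4, 2]
Added edge 4->0
Recompute Kahn (smallest-id tiebreak):
  initial in-degrees: [2, 0, 3, 0, 2, 1, 1]
  ready (indeg=0): [1, 3]
  pop 1: no out-edges | ready=[3] | order so far=[1]
  pop 3: indeg[5]->0; indeg[6]->0 | ready=[5, 6] | order so far=[1, 3]
  pop 5: indeg[0]->1; indeg[4]->1 | ready=[6] | order so far=[1, 3, 5]
  pop 6: indeg[2]->2; indeg[4]->0 | ready=[4] | order so far=[1, 3, 5, 6]
  pop 4: indeg[0]->0; indeg[2]->1 | ready=[0] | order so far=[1, 3, 5, 6, 4]
  pop 0: indeg[2]->0 | ready=[2] | order so far=[1, 3, 5, 6, 4, 0]
  pop 2: no out-edges | ready=[] | order so far=[1, 3, 5, 6, 4, 0, 2]
New canonical toposort: [1, 3, 5, 6, 4, 0, 2]
Compare positions:
  Node 0: index 3 -> 5 (moved)
  Node 1: index 0 -> 0 (same)
  Node 2: index 6 -> 6 (same)
  Node 3: index 1 -> 1 (same)
  Node 4: index 5 -> 4 (moved)
  Node 5: index 2 -> 2 (same)
  Node 6: index 4 -> 3 (moved)
Nodes that changed position: 0 4 6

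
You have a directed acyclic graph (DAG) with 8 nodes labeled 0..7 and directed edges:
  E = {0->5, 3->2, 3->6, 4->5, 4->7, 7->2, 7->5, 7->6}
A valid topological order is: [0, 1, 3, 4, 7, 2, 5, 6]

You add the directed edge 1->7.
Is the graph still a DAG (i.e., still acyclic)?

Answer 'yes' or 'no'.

Given toposort: [0, 1, 3, 4, 7, 2, 5, 6]
Position of 1: index 1; position of 7: index 4
New edge 1->7: forward
Forward edge: respects the existing order. Still a DAG, same toposort still valid.
Still a DAG? yes

Answer: yes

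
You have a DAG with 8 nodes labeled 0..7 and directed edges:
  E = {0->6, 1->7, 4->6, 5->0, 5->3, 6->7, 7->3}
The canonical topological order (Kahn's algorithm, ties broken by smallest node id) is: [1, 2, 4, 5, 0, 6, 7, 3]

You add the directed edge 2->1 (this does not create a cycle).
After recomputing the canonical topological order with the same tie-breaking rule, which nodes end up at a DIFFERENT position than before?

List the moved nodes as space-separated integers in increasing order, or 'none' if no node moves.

Old toposort: [1, 2, 4, 5, 0, 6, 7, 3]
Added edge 2->1
Recompute Kahn (smallest-id tiebreak):
  initial in-degrees: [1, 1, 0, 2, 0, 0, 2, 2]
  ready (indeg=0): [2, 4, 5]
  pop 2: indeg[1]->0 | ready=[1, 4, 5] | order so far=[2]
  pop 1: indeg[7]->1 | ready=[4, 5] | order so far=[2, 1]
  pop 4: indeg[6]->1 | ready=[5] | order so far=[2, 1, 4]
  pop 5: indeg[0]->0; indeg[3]->1 | ready=[0] | order so far=[2, 1, 4, 5]
  pop 0: indeg[6]->0 | ready=[6] | order so far=[2, 1, 4, 5, 0]
  pop 6: indeg[7]->0 | ready=[7] | order so far=[2, 1, 4, 5, 0, 6]
  pop 7: indeg[3]->0 | ready=[3] | order so far=[2, 1, 4, 5, 0, 6, 7]
  pop 3: no out-edges | ready=[] | order so far=[2, 1, 4, 5, 0, 6, 7, 3]
New canonical toposort: [2, 1, 4, 5, 0, 6, 7, 3]
Compare positions:
  Node 0: index 4 -> 4 (same)
  Node 1: index 0 -> 1 (moved)
  Node 2: index 1 -> 0 (moved)
  Node 3: index 7 -> 7 (same)
  Node 4: index 2 -> 2 (same)
  Node 5: index 3 -> 3 (same)
  Node 6: index 5 -> 5 (same)
  Node 7: index 6 -> 6 (same)
Nodes that changed position: 1 2

Answer: 1 2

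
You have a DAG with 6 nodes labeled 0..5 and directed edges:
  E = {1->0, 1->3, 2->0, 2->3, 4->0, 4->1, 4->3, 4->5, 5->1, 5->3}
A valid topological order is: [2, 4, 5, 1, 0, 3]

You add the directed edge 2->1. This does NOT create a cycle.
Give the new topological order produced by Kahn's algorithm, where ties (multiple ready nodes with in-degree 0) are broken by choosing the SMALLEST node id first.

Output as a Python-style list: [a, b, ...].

Old toposort: [2, 4, 5, 1, 0, 3]
Added edge: 2->1
Position of 2 (0) < position of 1 (3). Old order still valid.
Run Kahn's algorithm (break ties by smallest node id):
  initial in-degrees: [3, 3, 0, 4, 0, 1]
  ready (indeg=0): [2, 4]
  pop 2: indeg[0]->2; indeg[1]->2; indeg[3]->3 | ready=[4] | order so far=[2]
  pop 4: indeg[0]->1; indeg[1]->1; indeg[3]->2; indeg[5]->0 | ready=[5] | order so far=[2, 4]
  pop 5: indeg[1]->0; indeg[3]->1 | ready=[1] | order so far=[2, 4, 5]
  pop 1: indeg[0]->0; indeg[3]->0 | ready=[0, 3] | order so far=[2, 4, 5, 1]
  pop 0: no out-edges | ready=[3] | order so far=[2, 4, 5, 1, 0]
  pop 3: no out-edges | ready=[] | order so far=[2, 4, 5, 1, 0, 3]
  Result: [2, 4, 5, 1, 0, 3]

Answer: [2, 4, 5, 1, 0, 3]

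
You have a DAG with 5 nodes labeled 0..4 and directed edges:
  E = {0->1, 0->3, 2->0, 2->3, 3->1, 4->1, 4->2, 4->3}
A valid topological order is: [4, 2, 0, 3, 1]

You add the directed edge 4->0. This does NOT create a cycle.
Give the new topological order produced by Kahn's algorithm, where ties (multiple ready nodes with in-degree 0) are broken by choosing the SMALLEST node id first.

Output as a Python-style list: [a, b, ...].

Old toposort: [4, 2, 0, 3, 1]
Added edge: 4->0
Position of 4 (0) < position of 0 (2). Old order still valid.
Run Kahn's algorithm (break ties by smallest node id):
  initial in-degrees: [2, 3, 1, 3, 0]
  ready (indeg=0): [4]
  pop 4: indeg[0]->1; indeg[1]->2; indeg[2]->0; indeg[3]->2 | ready=[2] | order so far=[4]
  pop 2: indeg[0]->0; indeg[3]->1 | ready=[0] | order so far=[4, 2]
  pop 0: indeg[1]->1; indeg[3]->0 | ready=[3] | order so far=[4, 2, 0]
  pop 3: indeg[1]->0 | ready=[1] | order so far=[4, 2, 0, 3]
  pop 1: no out-edges | ready=[] | order so far=[4, 2, 0, 3, 1]
  Result: [4, 2, 0, 3, 1]

Answer: [4, 2, 0, 3, 1]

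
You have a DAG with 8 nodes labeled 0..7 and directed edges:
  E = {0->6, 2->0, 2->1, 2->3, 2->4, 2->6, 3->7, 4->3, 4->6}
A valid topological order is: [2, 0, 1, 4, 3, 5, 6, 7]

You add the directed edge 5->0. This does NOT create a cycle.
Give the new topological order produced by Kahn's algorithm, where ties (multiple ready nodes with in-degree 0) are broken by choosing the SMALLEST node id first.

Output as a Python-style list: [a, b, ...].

Answer: [2, 1, 4, 3, 5, 0, 6, 7]

Derivation:
Old toposort: [2, 0, 1, 4, 3, 5, 6, 7]
Added edge: 5->0
Position of 5 (5) > position of 0 (1). Must reorder: 5 must now come before 0.
Run Kahn's algorithm (break ties by smallest node id):
  initial in-degrees: [2, 1, 0, 2, 1, 0, 3, 1]
  ready (indeg=0): [2, 5]
  pop 2: indeg[0]->1; indeg[1]->0; indeg[3]->1; indeg[4]->0; indeg[6]->2 | ready=[1, 4, 5] | order so far=[2]
  pop 1: no out-edges | ready=[4, 5] | order so far=[2, 1]
  pop 4: indeg[3]->0; indeg[6]->1 | ready=[3, 5] | order so far=[2, 1, 4]
  pop 3: indeg[7]->0 | ready=[5, 7] | order so far=[2, 1, 4, 3]
  pop 5: indeg[0]->0 | ready=[0, 7] | order so far=[2, 1, 4, 3, 5]
  pop 0: indeg[6]->0 | ready=[6, 7] | order so far=[2, 1, 4, 3, 5, 0]
  pop 6: no out-edges | ready=[7] | order so far=[2, 1, 4, 3, 5, 0, 6]
  pop 7: no out-edges | ready=[] | order so far=[2, 1, 4, 3, 5, 0, 6, 7]
  Result: [2, 1, 4, 3, 5, 0, 6, 7]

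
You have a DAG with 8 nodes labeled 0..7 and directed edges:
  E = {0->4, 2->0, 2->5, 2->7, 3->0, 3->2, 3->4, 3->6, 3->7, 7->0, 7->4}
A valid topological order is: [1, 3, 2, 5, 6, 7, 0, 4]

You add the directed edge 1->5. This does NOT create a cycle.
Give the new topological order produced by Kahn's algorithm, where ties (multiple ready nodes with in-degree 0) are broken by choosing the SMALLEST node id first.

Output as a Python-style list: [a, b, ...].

Old toposort: [1, 3, 2, 5, 6, 7, 0, 4]
Added edge: 1->5
Position of 1 (0) < position of 5 (3). Old order still valid.
Run Kahn's algorithm (break ties by smallest node id):
  initial in-degrees: [3, 0, 1, 0, 3, 2, 1, 2]
  ready (indeg=0): [1, 3]
  pop 1: indeg[5]->1 | ready=[3] | order so far=[1]
  pop 3: indeg[0]->2; indeg[2]->0; indeg[4]->2; indeg[6]->0; indeg[7]->1 | ready=[2, 6] | order so far=[1, 3]
  pop 2: indeg[0]->1; indeg[5]->0; indeg[7]->0 | ready=[5, 6, 7] | order so far=[1, 3, 2]
  pop 5: no out-edges | ready=[6, 7] | order so far=[1, 3, 2, 5]
  pop 6: no out-edges | ready=[7] | order so far=[1, 3, 2, 5, 6]
  pop 7: indeg[0]->0; indeg[4]->1 | ready=[0] | order so far=[1, 3, 2, 5, 6, 7]
  pop 0: indeg[4]->0 | ready=[4] | order so far=[1, 3, 2, 5, 6, 7, 0]
  pop 4: no out-edges | ready=[] | order so far=[1, 3, 2, 5, 6, 7, 0, 4]
  Result: [1, 3, 2, 5, 6, 7, 0, 4]

Answer: [1, 3, 2, 5, 6, 7, 0, 4]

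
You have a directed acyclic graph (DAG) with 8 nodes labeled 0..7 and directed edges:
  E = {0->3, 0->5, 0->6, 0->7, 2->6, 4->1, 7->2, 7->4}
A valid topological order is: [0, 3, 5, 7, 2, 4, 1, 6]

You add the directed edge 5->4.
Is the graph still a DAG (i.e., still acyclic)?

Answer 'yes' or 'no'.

Answer: yes

Derivation:
Given toposort: [0, 3, 5, 7, 2, 4, 1, 6]
Position of 5: index 2; position of 4: index 5
New edge 5->4: forward
Forward edge: respects the existing order. Still a DAG, same toposort still valid.
Still a DAG? yes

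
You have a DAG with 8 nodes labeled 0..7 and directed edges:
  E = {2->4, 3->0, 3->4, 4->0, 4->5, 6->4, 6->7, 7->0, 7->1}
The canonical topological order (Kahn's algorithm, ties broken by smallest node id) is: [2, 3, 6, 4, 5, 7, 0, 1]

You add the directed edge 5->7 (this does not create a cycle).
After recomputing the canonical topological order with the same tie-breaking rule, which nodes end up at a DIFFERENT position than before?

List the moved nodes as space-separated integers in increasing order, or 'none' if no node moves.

Answer: none

Derivation:
Old toposort: [2, 3, 6, 4, 5, 7, 0, 1]
Added edge 5->7
Recompute Kahn (smallest-id tiebreak):
  initial in-degrees: [3, 1, 0, 0, 3, 1, 0, 2]
  ready (indeg=0): [2, 3, 6]
  pop 2: indeg[4]->2 | ready=[3, 6] | order so far=[2]
  pop 3: indeg[0]->2; indeg[4]->1 | ready=[6] | order so far=[2, 3]
  pop 6: indeg[4]->0; indeg[7]->1 | ready=[4] | order so far=[2, 3, 6]
  pop 4: indeg[0]->1; indeg[5]->0 | ready=[5] | order so far=[2, 3, 6, 4]
  pop 5: indeg[7]->0 | ready=[7] | order so far=[2, 3, 6, 4, 5]
  pop 7: indeg[0]->0; indeg[1]->0 | ready=[0, 1] | order so far=[2, 3, 6, 4, 5, 7]
  pop 0: no out-edges | ready=[1] | order so far=[2, 3, 6, 4, 5, 7, 0]
  pop 1: no out-edges | ready=[] | order so far=[2, 3, 6, 4, 5, 7, 0, 1]
New canonical toposort: [2, 3, 6, 4, 5, 7, 0, 1]
Compare positions:
  Node 0: index 6 -> 6 (same)
  Node 1: index 7 -> 7 (same)
  Node 2: index 0 -> 0 (same)
  Node 3: index 1 -> 1 (same)
  Node 4: index 3 -> 3 (same)
  Node 5: index 4 -> 4 (same)
  Node 6: index 2 -> 2 (same)
  Node 7: index 5 -> 5 (same)
Nodes that changed position: none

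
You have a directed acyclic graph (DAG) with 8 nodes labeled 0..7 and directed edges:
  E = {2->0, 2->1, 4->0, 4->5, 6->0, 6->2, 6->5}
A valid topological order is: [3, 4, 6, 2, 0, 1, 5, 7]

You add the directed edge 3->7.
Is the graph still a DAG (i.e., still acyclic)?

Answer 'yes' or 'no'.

Given toposort: [3, 4, 6, 2, 0, 1, 5, 7]
Position of 3: index 0; position of 7: index 7
New edge 3->7: forward
Forward edge: respects the existing order. Still a DAG, same toposort still valid.
Still a DAG? yes

Answer: yes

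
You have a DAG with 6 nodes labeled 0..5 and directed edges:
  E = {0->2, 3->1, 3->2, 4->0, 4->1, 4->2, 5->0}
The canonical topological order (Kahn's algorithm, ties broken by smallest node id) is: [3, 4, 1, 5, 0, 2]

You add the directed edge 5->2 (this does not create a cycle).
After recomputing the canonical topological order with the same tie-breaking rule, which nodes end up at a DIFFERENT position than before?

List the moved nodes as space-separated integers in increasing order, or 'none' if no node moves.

Old toposort: [3, 4, 1, 5, 0, 2]
Added edge 5->2
Recompute Kahn (smallest-id tiebreak):
  initial in-degrees: [2, 2, 4, 0, 0, 0]
  ready (indeg=0): [3, 4, 5]
  pop 3: indeg[1]->1; indeg[2]->3 | ready=[4, 5] | order so far=[3]
  pop 4: indeg[0]->1; indeg[1]->0; indeg[2]->2 | ready=[1, 5] | order so far=[3, 4]
  pop 1: no out-edges | ready=[5] | order so far=[3, 4, 1]
  pop 5: indeg[0]->0; indeg[2]->1 | ready=[0] | order so far=[3, 4, 1, 5]
  pop 0: indeg[2]->0 | ready=[2] | order so far=[3, 4, 1, 5, 0]
  pop 2: no out-edges | ready=[] | order so far=[3, 4, 1, 5, 0, 2]
New canonical toposort: [3, 4, 1, 5, 0, 2]
Compare positions:
  Node 0: index 4 -> 4 (same)
  Node 1: index 2 -> 2 (same)
  Node 2: index 5 -> 5 (same)
  Node 3: index 0 -> 0 (same)
  Node 4: index 1 -> 1 (same)
  Node 5: index 3 -> 3 (same)
Nodes that changed position: none

Answer: none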